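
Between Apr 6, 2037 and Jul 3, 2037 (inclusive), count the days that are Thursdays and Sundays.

25

Apr 6, 2037 is a Monday.
The range spans 89 days (inclusive of both endpoints).
89 = 7 × 12 + 5, so there are 12 full weeks plus 5 extra days.
Each full week contributes 2 days from the set (Thu, Sun): 12 × 2 = 24.
The 5 extra days are Monday, Tuesday, Wednesday, Thursday, Friday — 1 of them qualifies.
Total: 24 + 1 = 25.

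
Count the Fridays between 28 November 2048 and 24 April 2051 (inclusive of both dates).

125

28 November 2048 is a Saturday.
From 28 November 2048 to 24 April 2051 is 878 days inclusive.
878 = 7 × 125 + 3, so there are 125 full weeks plus 3 extra days.
Each full week contributes one Friday: 125 so far.
The 3 extra days are Sat, Sun, Mon — none qualify.
Total: 125 + 0 = 125.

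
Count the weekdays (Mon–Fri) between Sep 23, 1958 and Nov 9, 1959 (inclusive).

295

Sep 23, 1958 is a Tuesday.
That's 413 days from start to end, counting both.
413 = 7 × 59, so the span is exactly 59 full weeks.
Each full week contributes 5 weekdays (Mon–Fri): 59 × 5 = 295.
Total: 295.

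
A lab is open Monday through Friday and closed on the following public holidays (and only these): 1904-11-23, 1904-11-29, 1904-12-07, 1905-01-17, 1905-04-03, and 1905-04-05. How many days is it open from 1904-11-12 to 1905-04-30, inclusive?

1904-11-12 is a Saturday.
That's 170 days from start to end, counting both.
170 = 7 × 24 + 2, so there are 24 full weeks plus 2 extra days.
Each full week contributes 5 weekdays (Mon–Fri): 24 × 5 = 120.
The 2 extra days are Sat, Sun — none qualify.
Total: 120 + 0 = 120.
Holidays: 1904-11-23 (Wed); 1904-11-29 (Tue); 1904-12-07 (Wed); 1905-01-17 (Tue); 1905-04-03 (Mon); 1905-04-05 (Wed).
All 6 holidays fall on weekdays, so subtract 6.
Business days: 120 − 6 = 114.

114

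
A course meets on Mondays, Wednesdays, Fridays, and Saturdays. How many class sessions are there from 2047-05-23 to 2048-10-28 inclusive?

2047-05-23 is a Thursday.
From 2047-05-23 to 2048-10-28 is 525 days inclusive.
525 = 7 × 75, so the span is exactly 75 full weeks.
Each full week contributes 4 days from the set (Mon, Wed, Fri, Sat): 75 × 4 = 300.

300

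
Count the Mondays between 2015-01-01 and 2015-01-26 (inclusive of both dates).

4 Mondays

2015-01-01 is a Thursday.
The range spans 26 days (inclusive of both endpoints).
26 = 7 × 3 + 5, so there are 3 full weeks plus 5 extra days.
Each full week contributes one Monday: 3 so far.
The 5 extra days are Thursday, Friday, Saturday, Sunday, Monday — 1 of them qualifies.
Total: 3 + 1 = 4.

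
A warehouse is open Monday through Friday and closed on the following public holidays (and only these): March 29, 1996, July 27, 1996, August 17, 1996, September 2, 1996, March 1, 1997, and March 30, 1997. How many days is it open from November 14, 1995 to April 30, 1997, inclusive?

380

November 14, 1995 is a Tuesday.
That's 534 days from start to end, counting both.
534 = 7 × 76 + 2, so there are 76 full weeks plus 2 extra days.
Each full week contributes 5 weekdays (Mon–Fri): 76 × 5 = 380.
The 2 extra days are Tuesday, Wednesday — 2 of them qualify.
Total: 380 + 2 = 382.
Holidays: March 29, 1996 (Fri); July 27, 1996 (Sat); August 17, 1996 (Sat); September 2, 1996 (Mon); March 1, 1997 (Sat); March 30, 1997 (Sun).
2 of the 6 holidays fall on weekdays; the rest are weekends and were already excluded.
Business days: 382 − 2 = 380.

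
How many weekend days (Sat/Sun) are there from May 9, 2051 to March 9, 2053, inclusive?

May 9, 2051 is a Tuesday.
That's 671 days from start to end, counting both.
671 = 7 × 95 + 6, so there are 95 full weeks plus 6 extra days.
Each full week contributes 2 weekend days (Sat, Sun): 95 × 2 = 190.
The 6 extra days are Tue, Wed, Thu, Fri, Sat, Sun — 2 of them qualify.
Total: 190 + 2 = 192.

192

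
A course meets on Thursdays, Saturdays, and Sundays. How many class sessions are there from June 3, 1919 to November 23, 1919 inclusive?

June 3, 1919 is a Tuesday.
That's 174 days from start to end, counting both.
174 = 7 × 24 + 6, so there are 24 full weeks plus 6 extra days.
Each full week contributes 3 days from the set (Thu, Sat, Sun): 24 × 3 = 72.
The 6 extra days are Tuesday, Wednesday, Thursday, Friday, Saturday, Sunday — 3 of them qualify.
Total: 72 + 3 = 75.

75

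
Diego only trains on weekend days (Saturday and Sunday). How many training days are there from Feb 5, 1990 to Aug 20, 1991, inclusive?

Feb 5, 1990 is a Monday.
The range spans 562 days (inclusive of both endpoints).
562 = 7 × 80 + 2, so there are 80 full weeks plus 2 extra days.
Each full week contributes 2 weekend days (Sat, Sun): 80 × 2 = 160.
The 2 extra days are Mon, Tue — none qualify.
Total: 160 + 0 = 160.

160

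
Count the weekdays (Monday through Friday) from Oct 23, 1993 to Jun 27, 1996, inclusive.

Oct 23, 1993 is a Saturday.
That's 979 days from start to end, counting both.
979 = 7 × 139 + 6, so there are 139 full weeks plus 6 extra days.
Each full week contributes 5 weekdays (Mon–Fri): 139 × 5 = 695.
The 6 extra days are Saturday, Sunday, Monday, Tuesday, Wednesday, Thursday — 4 of them qualify.
Total: 695 + 4 = 699.

699 weekdays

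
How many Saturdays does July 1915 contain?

5

July 1, 1915 is a Thursday.
The range spans 31 days (inclusive of both endpoints).
31 = 7 × 4 + 3, so there are 4 full weeks plus 3 extra days.
Each full week contributes one Saturday: 4 so far.
The 3 extra days are Thu, Fri, Sat — 1 of them qualifies.
Total: 4 + 1 = 5.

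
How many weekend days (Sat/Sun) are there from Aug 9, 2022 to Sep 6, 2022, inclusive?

Aug 9, 2022 is a Tuesday.
The range spans 29 days (inclusive of both endpoints).
29 = 7 × 4 + 1, so there are 4 full weeks plus 1 extra day.
Each full week contributes 2 weekend days (Sat, Sun): 4 × 2 = 8.
The 1 extra day is Tuesday — none qualify.
Total: 8 + 0 = 8.

8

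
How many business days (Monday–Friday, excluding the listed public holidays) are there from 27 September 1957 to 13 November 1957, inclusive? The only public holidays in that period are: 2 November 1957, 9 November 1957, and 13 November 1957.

33 business days

27 September 1957 is a Friday.
From 27 September 1957 to 13 November 1957 is 48 days inclusive.
48 = 7 × 6 + 6, so there are 6 full weeks plus 6 extra days.
Each full week contributes 5 weekdays (Mon–Fri): 6 × 5 = 30.
The 6 extra days are Fri, Sat, Sun, Mon, Tue, Wed — 4 of them qualify.
Total: 30 + 4 = 34.
Holidays: 2 November 1957 (Sat); 9 November 1957 (Sat); 13 November 1957 (Wed).
1 of the 3 holidays fall on weekdays; the rest are weekends and were already excluded.
Business days: 34 − 1 = 33.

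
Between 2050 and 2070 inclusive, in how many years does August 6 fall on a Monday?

3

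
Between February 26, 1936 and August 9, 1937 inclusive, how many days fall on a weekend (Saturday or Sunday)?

152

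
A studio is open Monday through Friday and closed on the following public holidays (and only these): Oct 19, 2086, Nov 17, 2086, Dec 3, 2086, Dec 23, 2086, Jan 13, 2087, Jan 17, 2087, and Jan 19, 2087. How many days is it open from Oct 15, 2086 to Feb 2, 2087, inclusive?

75 business days

Oct 15, 2086 is a Tuesday.
From Oct 15, 2086 to Feb 2, 2087 is 111 days inclusive.
111 = 7 × 15 + 6, so there are 15 full weeks plus 6 extra days.
Each full week contributes 5 weekdays (Mon–Fri): 15 × 5 = 75.
The 6 extra days are Tue, Wed, Thu, Fri, Sat, Sun — 4 of them qualify.
Total: 75 + 4 = 79.
Holidays: Oct 19, 2086 (Sat); Nov 17, 2086 (Sun); Dec 3, 2086 (Tue); Dec 23, 2086 (Mon); Jan 13, 2087 (Mon); Jan 17, 2087 (Fri); Jan 19, 2087 (Sun).
4 of the 7 holidays fall on weekdays; the rest are weekends and were already excluded.
Business days: 79 − 4 = 75.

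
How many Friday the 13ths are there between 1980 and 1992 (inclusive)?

24

Friday-the-13ths by year:
1980: Jun
1981: Feb, Mar, Nov
1982: Aug
1983: May
1984: Jan, Apr, Jul
1985: Sep, Dec
1986: Jun
1987: Feb, Mar, Nov
1988: May
1989: Jan, Oct
1990: Apr, Jul
1991: Sep, Dec
1992: Mar, Nov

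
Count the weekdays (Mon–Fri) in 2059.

2059-01-01 is a Wednesday.
From 2059-01-01 to 2059-12-31 is 365 days inclusive.
365 = 7 × 52 + 1, so there are 52 full weeks plus 1 extra day.
Each full week contributes 5 weekdays (Mon–Fri): 52 × 5 = 260.
The 1 extra day is Wednesday — 1 of them qualifies.
Total: 260 + 1 = 261.

261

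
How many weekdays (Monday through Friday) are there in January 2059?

23

January 1, 2059 is a Wednesday.
The range spans 31 days (inclusive of both endpoints).
31 = 7 × 4 + 3, so there are 4 full weeks plus 3 extra days.
Each full week contributes 5 weekdays (Mon–Fri): 4 × 5 = 20.
The 3 extra days are Wednesday, Thursday, Friday — 3 of them qualify.
Total: 20 + 3 = 23.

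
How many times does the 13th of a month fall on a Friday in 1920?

The 13th falls on a Friday when the month's 13th has weekday Fri.
Jan 13 is Tue; Feb 13 is Fri ✓; Mar 13 is Sat; Apr 13 is Tue; May 13 is Thu; Jun 13 is Sun; Jul 13 is Tue; Aug 13 is Fri ✓; Sep 13 is Mon; Oct 13 is Wed; Nov 13 is Sat; Dec 13 is Mon.
Friday the 13ths: Feb, Aug.

2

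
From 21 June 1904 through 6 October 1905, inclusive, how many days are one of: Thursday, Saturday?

135

21 June 1904 is a Tuesday.
From 21 June 1904 to 6 October 1905 is 473 days inclusive.
473 = 7 × 67 + 4, so there are 67 full weeks plus 4 extra days.
Each full week contributes 2 days from the set (Thu, Sat): 67 × 2 = 134.
The 4 extra days are Tuesday, Wednesday, Thursday, Friday — 1 of them qualifies.
Total: 134 + 1 = 135.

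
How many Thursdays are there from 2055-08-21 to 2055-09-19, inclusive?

4 Thursdays

2055-08-21 is a Saturday.
The range spans 30 days (inclusive of both endpoints).
30 = 7 × 4 + 2, so there are 4 full weeks plus 2 extra days.
Each full week contributes one Thursday: 4 so far.
The 2 extra days are Sat, Sun — none qualify.
Total: 4 + 0 = 4.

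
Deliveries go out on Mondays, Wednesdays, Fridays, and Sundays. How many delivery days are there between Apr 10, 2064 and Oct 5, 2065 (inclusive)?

311

Apr 10, 2064 is a Thursday.
The range spans 544 days (inclusive of both endpoints).
544 = 7 × 77 + 5, so there are 77 full weeks plus 5 extra days.
Each full week contributes 4 days from the set (Mon, Wed, Fri, Sun): 77 × 4 = 308.
The 5 extra days are Thu, Fri, Sat, Sun, Mon — 3 of them qualify.
Total: 308 + 3 = 311.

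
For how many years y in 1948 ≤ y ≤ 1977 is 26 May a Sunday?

Day of week of May 26 in each year:
1948: Wed, 1949: Thu, 1950: Fri, 1951: Sat, 1952: Mon, 1953: Tue, 1954: Wed, 1955: Thu, 1956: Sat, 1957: Sun ✓, 1958: Mon, 1959: Tue, 1960: Thu, 1961: Fri, 1962: Sat, 1963: Sun ✓, 1964: Tue, 1965: Wed, 1966: Thu, 1967: Fri, 1968: Sun ✓, 1969: Mon, 1970: Tue, 1971: Wed, 1972: Fri, 1973: Sat, 1974: Sun ✓, 1975: Mon, 1976: Wed, 1977: Thu
Sundays: 1957, 1963, 1968, 1974.

4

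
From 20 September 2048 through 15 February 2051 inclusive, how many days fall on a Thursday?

125

20 September 2048 is a Sunday.
The range spans 879 days (inclusive of both endpoints).
879 = 7 × 125 + 4, so there are 125 full weeks plus 4 extra days.
Each full week contributes one Thursday: 125 so far.
The 4 extra days are Sun, Mon, Tue, Wed — none qualify.
Total: 125 + 0 = 125.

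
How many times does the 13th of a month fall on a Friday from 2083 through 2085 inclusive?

4

Friday-the-13ths by year:
2083: Aug
2084: Oct
2085: Apr, Jul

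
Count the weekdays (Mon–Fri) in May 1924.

22 weekdays

May 1, 1924 is a Thursday.
From May 1, 1924 to May 31, 1924 is 31 days inclusive.
31 = 7 × 4 + 3, so there are 4 full weeks plus 3 extra days.
Each full week contributes 5 weekdays (Mon–Fri): 4 × 5 = 20.
The 3 extra days are Thursday, Friday, Saturday — 2 of them qualify.
Total: 20 + 2 = 22.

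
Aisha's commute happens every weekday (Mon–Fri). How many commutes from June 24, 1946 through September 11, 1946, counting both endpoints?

June 24, 1946 is a Monday.
From June 24, 1946 to September 11, 1946 is 80 days inclusive.
80 = 7 × 11 + 3, so there are 11 full weeks plus 3 extra days.
Each full week contributes 5 weekdays (Mon–Fri): 11 × 5 = 55.
The 3 extra days are Mon, Tue, Wed — 3 of them qualify.
Total: 55 + 3 = 58.

58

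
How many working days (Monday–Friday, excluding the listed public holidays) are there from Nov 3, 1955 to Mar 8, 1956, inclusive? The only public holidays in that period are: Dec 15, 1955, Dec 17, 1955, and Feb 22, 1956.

Nov 3, 1955 is a Thursday.
From Nov 3, 1955 to Mar 8, 1956 is 127 days inclusive.
127 = 7 × 18 + 1, so there are 18 full weeks plus 1 extra day.
Each full week contributes 5 weekdays (Mon–Fri): 18 × 5 = 90.
The 1 extra day is Thu — 1 of them qualifies.
Total: 90 + 1 = 91.
Holidays: Dec 15, 1955 (Thu); Dec 17, 1955 (Sat); Feb 22, 1956 (Wed).
2 of the 3 holidays fall on weekdays; the rest are weekends and were already excluded.
Business days: 91 − 2 = 89.

89 working days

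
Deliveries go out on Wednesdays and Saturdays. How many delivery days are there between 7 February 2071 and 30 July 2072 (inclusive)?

155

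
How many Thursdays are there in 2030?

52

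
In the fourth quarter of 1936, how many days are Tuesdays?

13

October 1, 1936 is a Thursday.
That's 92 days from start to end, counting both.
92 = 7 × 13 + 1, so there are 13 full weeks plus 1 extra day.
Each full week contributes one Tuesday: 13 so far.
The 1 extra day is Thursday — none qualify.
Total: 13 + 0 = 13.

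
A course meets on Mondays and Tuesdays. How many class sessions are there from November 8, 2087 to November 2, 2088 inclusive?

November 8, 2087 is a Saturday.
The range spans 361 days (inclusive of both endpoints).
361 = 7 × 51 + 4, so there are 51 full weeks plus 4 extra days.
Each full week contributes 2 days from the set (Mon, Tue): 51 × 2 = 102.
The 4 extra days are Sat, Sun, Mon, Tue — 2 of them qualify.
Total: 102 + 2 = 104.

104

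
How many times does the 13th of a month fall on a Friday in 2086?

2

The 13th falls on a Friday when the month's 13th has weekday Fri.
Jan 13 is Sun; Feb 13 is Wed; Mar 13 is Wed; Apr 13 is Sat; May 13 is Mon; Jun 13 is Thu; Jul 13 is Sat; Aug 13 is Tue; Sep 13 is Fri ✓; Oct 13 is Sun; Nov 13 is Wed; Dec 13 is Fri ✓.
Friday the 13ths: Sep, Dec.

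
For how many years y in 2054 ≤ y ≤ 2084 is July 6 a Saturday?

4

Day of week of July 6 in each year:
2054: Mon, 2055: Tue, 2056: Thu, 2057: Fri, 2058: Sat ✓, 2059: Sun, 2060: Tue, 2061: Wed, 2062: Thu, 2063: Fri, 2064: Sun, 2065: Mon, 2066: Tue, 2067: Wed, 2068: Fri, 2069: Sat ✓, 2070: Sun, 2071: Mon, 2072: Wed, 2073: Thu, 2074: Fri, 2075: Sat ✓, 2076: Mon, 2077: Tue, 2078: Wed, 2079: Thu, 2080: Sat ✓, 2081: Sun, 2082: Mon, 2083: Tue, 2084: Thu
Saturdays: 2058, 2069, 2075, 2080.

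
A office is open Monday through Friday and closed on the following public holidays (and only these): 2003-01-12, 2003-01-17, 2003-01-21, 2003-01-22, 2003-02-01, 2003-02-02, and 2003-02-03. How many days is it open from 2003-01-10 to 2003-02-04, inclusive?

2003-01-10 is a Friday.
That's 26 days from start to end, counting both.
26 = 7 × 3 + 5, so there are 3 full weeks plus 5 extra days.
Each full week contributes 5 weekdays (Mon–Fri): 3 × 5 = 15.
The 5 extra days are Friday, Saturday, Sunday, Monday, Tuesday — 3 of them qualify.
Total: 15 + 3 = 18.
Holidays: 2003-01-12 (Sun); 2003-01-17 (Fri); 2003-01-21 (Tue); 2003-01-22 (Wed); 2003-02-01 (Sat); 2003-02-02 (Sun); 2003-02-03 (Mon).
4 of the 7 holidays fall on weekdays; the rest are weekends and were already excluded.
Business days: 18 − 4 = 14.

14 working days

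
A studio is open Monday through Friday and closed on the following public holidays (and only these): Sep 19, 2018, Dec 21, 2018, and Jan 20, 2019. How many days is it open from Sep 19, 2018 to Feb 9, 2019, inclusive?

101 business days

Sep 19, 2018 is a Wednesday.
That's 144 days from start to end, counting both.
144 = 7 × 20 + 4, so there are 20 full weeks plus 4 extra days.
Each full week contributes 5 weekdays (Mon–Fri): 20 × 5 = 100.
The 4 extra days are Wed, Thu, Fri, Sat — 3 of them qualify.
Total: 100 + 3 = 103.
Holidays: Sep 19, 2018 (Wed); Dec 21, 2018 (Fri); Jan 20, 2019 (Sun).
2 of the 3 holidays fall on weekdays; the rest are weekends and were already excluded.
Business days: 103 − 2 = 101.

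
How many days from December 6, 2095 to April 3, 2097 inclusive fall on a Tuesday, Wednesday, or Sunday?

December 6, 2095 is a Tuesday.
That's 485 days from start to end, counting both.
485 = 7 × 69 + 2, so there are 69 full weeks plus 2 extra days.
Each full week contributes 3 days from the set (Tue, Wed, Sun): 69 × 3 = 207.
The 2 extra days are Tue, Wed — 2 of them qualify.
Total: 207 + 2 = 209.

209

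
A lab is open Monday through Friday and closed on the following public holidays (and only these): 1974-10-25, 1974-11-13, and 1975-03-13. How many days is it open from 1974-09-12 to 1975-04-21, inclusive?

155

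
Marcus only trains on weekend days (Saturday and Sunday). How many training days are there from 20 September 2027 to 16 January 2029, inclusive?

138

20 September 2027 is a Monday.
That's 485 days from start to end, counting both.
485 = 7 × 69 + 2, so there are 69 full weeks plus 2 extra days.
Each full week contributes 2 weekend days (Sat, Sun): 69 × 2 = 138.
The 2 extra days are Monday, Tuesday — none qualify.
Total: 138 + 0 = 138.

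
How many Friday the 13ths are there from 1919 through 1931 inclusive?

23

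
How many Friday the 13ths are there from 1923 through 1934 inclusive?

22

Friday-the-13ths by year:
1923: Apr, Jul
1924: Jun
1925: Feb, Mar, Nov
1926: Aug
1927: May
1928: Jan, Apr, Jul
1929: Sep, Dec
1930: Jun
1931: Feb, Mar, Nov
1932: May
1933: Jan, Oct
1934: Apr, Jul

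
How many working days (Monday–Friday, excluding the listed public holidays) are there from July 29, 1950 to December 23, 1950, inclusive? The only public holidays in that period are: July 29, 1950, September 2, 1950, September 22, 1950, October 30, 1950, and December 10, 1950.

July 29, 1950 is a Saturday.
That's 148 days from start to end, counting both.
148 = 7 × 21 + 1, so there are 21 full weeks plus 1 extra day.
Each full week contributes 5 weekdays (Mon–Fri): 21 × 5 = 105.
The 1 extra day is Saturday — none qualify.
Total: 105 + 0 = 105.
Holidays: July 29, 1950 (Sat); September 2, 1950 (Sat); September 22, 1950 (Fri); October 30, 1950 (Mon); December 10, 1950 (Sun).
2 of the 5 holidays fall on weekdays; the rest are weekends and were already excluded.
Business days: 105 − 2 = 103.

103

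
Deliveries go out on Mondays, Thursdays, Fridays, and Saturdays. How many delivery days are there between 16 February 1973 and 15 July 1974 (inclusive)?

295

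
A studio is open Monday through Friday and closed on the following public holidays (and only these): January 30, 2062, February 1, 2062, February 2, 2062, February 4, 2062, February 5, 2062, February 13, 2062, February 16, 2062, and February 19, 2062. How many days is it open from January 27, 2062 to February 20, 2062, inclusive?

12

January 27, 2062 is a Friday.
The range spans 25 days (inclusive of both endpoints).
25 = 7 × 3 + 4, so there are 3 full weeks plus 4 extra days.
Each full week contributes 5 weekdays (Mon–Fri): 3 × 5 = 15.
The 4 extra days are Fri, Sat, Sun, Mon — 2 of them qualify.
Total: 15 + 2 = 17.
Holidays: January 30, 2062 (Mon); February 1, 2062 (Wed); February 2, 2062 (Thu); February 4, 2062 (Sat); February 5, 2062 (Sun); February 13, 2062 (Mon); February 16, 2062 (Thu); February 19, 2062 (Sun).
5 of the 8 holidays fall on weekdays; the rest are weekends and were already excluded.
Business days: 17 − 5 = 12.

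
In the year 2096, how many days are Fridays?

52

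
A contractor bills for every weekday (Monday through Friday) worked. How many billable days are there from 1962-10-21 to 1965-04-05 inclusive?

641

1962-10-21 is a Sunday.
From 1962-10-21 to 1965-04-05 is 898 days inclusive.
898 = 7 × 128 + 2, so there are 128 full weeks plus 2 extra days.
Each full week contributes 5 weekdays (Mon–Fri): 128 × 5 = 640.
The 2 extra days are Sun, Mon — 1 of them qualifies.
Total: 640 + 1 = 641.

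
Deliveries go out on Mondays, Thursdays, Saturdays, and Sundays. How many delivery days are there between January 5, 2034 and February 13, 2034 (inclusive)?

January 5, 2034 is a Thursday.
The range spans 40 days (inclusive of both endpoints).
40 = 7 × 5 + 5, so there are 5 full weeks plus 5 extra days.
Each full week contributes 4 days from the set (Mon, Thu, Sat, Sun): 5 × 4 = 20.
The 5 extra days are Thu, Fri, Sat, Sun, Mon — 4 of them qualify.
Total: 20 + 4 = 24.

24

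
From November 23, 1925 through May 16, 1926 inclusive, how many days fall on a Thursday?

25 Thursdays

November 23, 1925 is a Monday.
That's 175 days from start to end, counting both.
175 = 7 × 25, so the span is exactly 25 full weeks.
Each full week contributes one Thursday: 25 so far.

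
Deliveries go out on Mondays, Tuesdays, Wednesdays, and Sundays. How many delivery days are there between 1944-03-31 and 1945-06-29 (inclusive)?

1944-03-31 is a Friday.
From 1944-03-31 to 1945-06-29 is 456 days inclusive.
456 = 7 × 65 + 1, so there are 65 full weeks plus 1 extra day.
Each full week contributes 4 days from the set (Mon, Tue, Wed, Sun): 65 × 4 = 260.
The 1 extra day is Fri — none qualify.
Total: 260 + 0 = 260.

260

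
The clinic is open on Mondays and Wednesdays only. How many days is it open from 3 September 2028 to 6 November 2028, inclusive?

19

3 September 2028 is a Sunday.
That's 65 days from start to end, counting both.
65 = 7 × 9 + 2, so there are 9 full weeks plus 2 extra days.
Each full week contributes 2 days from the set (Mon, Wed): 9 × 2 = 18.
The 2 extra days are Sunday, Monday — 1 of them qualifies.
Total: 18 + 1 = 19.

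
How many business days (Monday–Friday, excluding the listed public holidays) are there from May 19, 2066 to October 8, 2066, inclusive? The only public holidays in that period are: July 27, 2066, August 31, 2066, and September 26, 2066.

May 19, 2066 is a Wednesday.
That's 143 days from start to end, counting both.
143 = 7 × 20 + 3, so there are 20 full weeks plus 3 extra days.
Each full week contributes 5 weekdays (Mon–Fri): 20 × 5 = 100.
The 3 extra days are Wed, Thu, Fri — 3 of them qualify.
Total: 100 + 3 = 103.
Holidays: July 27, 2066 (Tue); August 31, 2066 (Tue); September 26, 2066 (Sun).
2 of the 3 holidays fall on weekdays; the rest are weekends and were already excluded.
Business days: 103 − 2 = 101.

101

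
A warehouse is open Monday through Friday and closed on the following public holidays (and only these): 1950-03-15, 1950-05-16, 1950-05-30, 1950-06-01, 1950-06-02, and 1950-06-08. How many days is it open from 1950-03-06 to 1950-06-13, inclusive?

1950-03-06 is a Monday.
From 1950-03-06 to 1950-06-13 is 100 days inclusive.
100 = 7 × 14 + 2, so there are 14 full weeks plus 2 extra days.
Each full week contributes 5 weekdays (Mon–Fri): 14 × 5 = 70.
The 2 extra days are Monday, Tuesday — 2 of them qualify.
Total: 70 + 2 = 72.
Holidays: 1950-03-15 (Wed); 1950-05-16 (Tue); 1950-05-30 (Tue); 1950-06-01 (Thu); 1950-06-02 (Fri); 1950-06-08 (Thu).
All 6 holidays fall on weekdays, so subtract 6.
Business days: 72 − 6 = 66.

66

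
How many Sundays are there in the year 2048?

52

1 January 2048 is a Wednesday.
That's 366 days from start to end, counting both.
366 = 7 × 52 + 2, so there are 52 full weeks plus 2 extra days.
Each full week contributes one Sunday: 52 so far.
The 2 extra days are Wednesday, Thursday — none qualify.
Total: 52 + 0 = 52.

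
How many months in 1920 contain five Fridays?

A month has five Fridays exactly when Friday falls within its first (length − 28) days.
Jan: 31 days, starts Thu → 5 of Thu, Fri, Sat ✓
Feb: 29 days, starts Sun → 5 of Sun
Mar: 31 days, starts Mon → 5 of Mon, Tue, Wed
Apr: 30 days, starts Thu → 5 of Thu, Fri ✓
May: 31 days, starts Sat → 5 of Sat, Sun, Mon
Jun: 30 days, starts Tue → 5 of Tue, Wed
Jul: 31 days, starts Thu → 5 of Thu, Fri, Sat ✓
Aug: 31 days, starts Sun → 5 of Sun, Mon, Tue
Sep: 30 days, starts Wed → 5 of Wed, Thu
Oct: 31 days, starts Fri → 5 of Fri, Sat, Sun ✓
Nov: 30 days, starts Mon → 5 of Mon, Tue
Dec: 31 days, starts Wed → 5 of Wed, Thu, Fri ✓
Months with five Fridays: Jan, Apr, Jul, Oct, Dec.

5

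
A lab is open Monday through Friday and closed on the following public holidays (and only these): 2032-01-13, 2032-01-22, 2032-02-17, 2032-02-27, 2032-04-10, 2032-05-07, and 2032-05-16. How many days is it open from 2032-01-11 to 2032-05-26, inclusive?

2032-01-11 is a Sunday.
The range spans 137 days (inclusive of both endpoints).
137 = 7 × 19 + 4, so there are 19 full weeks plus 4 extra days.
Each full week contributes 5 weekdays (Mon–Fri): 19 × 5 = 95.
The 4 extra days are Sunday, Monday, Tuesday, Wednesday — 3 of them qualify.
Total: 95 + 3 = 98.
Holidays: 2032-01-13 (Tue); 2032-01-22 (Thu); 2032-02-17 (Tue); 2032-02-27 (Fri); 2032-04-10 (Sat); 2032-05-07 (Fri); 2032-05-16 (Sun).
5 of the 7 holidays fall on weekdays; the rest are weekends and were already excluded.
Business days: 98 − 5 = 93.

93 working days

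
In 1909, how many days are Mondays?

Jan 1, 1909 is a Friday.
That's 365 days from start to end, counting both.
365 = 7 × 52 + 1, so there are 52 full weeks plus 1 extra day.
Each full week contributes one Monday: 52 so far.
The 1 extra day is Fri — none qualify.
Total: 52 + 0 = 52.

52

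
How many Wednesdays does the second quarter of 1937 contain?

Apr 1, 1937 is a Thursday.
From Apr 1, 1937 to Jun 30, 1937 is 91 days inclusive.
91 = 7 × 13, so the span is exactly 13 full weeks.
Each full week contributes one Wednesday: 13 so far.
Total: 13.

13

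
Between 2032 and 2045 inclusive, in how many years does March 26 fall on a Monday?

Day of week of March 26 in each year:
2032: Fri, 2033: Sat, 2034: Sun, 2035: Mon ✓, 2036: Wed, 2037: Thu, 2038: Fri, 2039: Sat, 2040: Mon ✓, 2041: Tue, 2042: Wed, 2043: Thu, 2044: Sat, 2045: Sun
Mondays: 2035, 2040.

2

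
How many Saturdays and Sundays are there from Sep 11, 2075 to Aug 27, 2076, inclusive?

100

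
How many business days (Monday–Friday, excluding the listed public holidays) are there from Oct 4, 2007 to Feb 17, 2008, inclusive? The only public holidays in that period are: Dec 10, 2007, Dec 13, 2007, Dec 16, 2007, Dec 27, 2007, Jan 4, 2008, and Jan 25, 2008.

Oct 4, 2007 is a Thursday.
The range spans 137 days (inclusive of both endpoints).
137 = 7 × 19 + 4, so there are 19 full weeks plus 4 extra days.
Each full week contributes 5 weekdays (Mon–Fri): 19 × 5 = 95.
The 4 extra days are Thursday, Friday, Saturday, Sunday — 2 of them qualify.
Total: 95 + 2 = 97.
Holidays: Dec 10, 2007 (Mon); Dec 13, 2007 (Thu); Dec 16, 2007 (Sun); Dec 27, 2007 (Thu); Jan 4, 2008 (Fri); Jan 25, 2008 (Fri).
5 of the 6 holidays fall on weekdays; the rest are weekends and were already excluded.
Business days: 97 − 5 = 92.

92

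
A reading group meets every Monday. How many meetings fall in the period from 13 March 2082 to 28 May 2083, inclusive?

63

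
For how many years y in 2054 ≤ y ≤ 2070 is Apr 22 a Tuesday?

Day of week of April 22 in each year:
2054: Wed, 2055: Thu, 2056: Sat, 2057: Sun, 2058: Mon, 2059: Tue ✓, 2060: Thu, 2061: Fri, 2062: Sat, 2063: Sun, 2064: Tue ✓, 2065: Wed, 2066: Thu, 2067: Fri, 2068: Sun, 2069: Mon, 2070: Tue ✓
Tuesdays: 2059, 2064, 2070.

3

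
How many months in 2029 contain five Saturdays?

4

A month has five Saturdays exactly when Saturday falls within its first (length − 28) days.
Jan: 31 days, starts Mon → 5 of Mon, Tue, Wed
Feb: 28 days, starts Thu → 5 of (none)
Mar: 31 days, starts Thu → 5 of Thu, Fri, Sat ✓
Apr: 30 days, starts Sun → 5 of Sun, Mon
May: 31 days, starts Tue → 5 of Tue, Wed, Thu
Jun: 30 days, starts Fri → 5 of Fri, Sat ✓
Jul: 31 days, starts Sun → 5 of Sun, Mon, Tue
Aug: 31 days, starts Wed → 5 of Wed, Thu, Fri
Sep: 30 days, starts Sat → 5 of Sat, Sun ✓
Oct: 31 days, starts Mon → 5 of Mon, Tue, Wed
Nov: 30 days, starts Thu → 5 of Thu, Fri
Dec: 31 days, starts Sat → 5 of Sat, Sun, Mon ✓
Months with five Saturdays: Mar, Jun, Sep, Dec.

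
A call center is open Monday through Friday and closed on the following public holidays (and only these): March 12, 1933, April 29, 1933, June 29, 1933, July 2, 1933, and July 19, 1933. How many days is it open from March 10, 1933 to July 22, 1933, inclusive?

94

March 10, 1933 is a Friday.
From March 10, 1933 to July 22, 1933 is 135 days inclusive.
135 = 7 × 19 + 2, so there are 19 full weeks plus 2 extra days.
Each full week contributes 5 weekdays (Mon–Fri): 19 × 5 = 95.
The 2 extra days are Friday, Saturday — 1 of them qualifies.
Total: 95 + 1 = 96.
Holidays: March 12, 1933 (Sun); April 29, 1933 (Sat); June 29, 1933 (Thu); July 2, 1933 (Sun); July 19, 1933 (Wed).
2 of the 5 holidays fall on weekdays; the rest are weekends and were already excluded.
Business days: 96 − 2 = 94.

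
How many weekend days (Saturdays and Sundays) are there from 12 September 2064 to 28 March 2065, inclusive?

57

12 September 2064 is a Friday.
That's 198 days from start to end, counting both.
198 = 7 × 28 + 2, so there are 28 full weeks plus 2 extra days.
Each full week contributes 2 weekend days (Sat, Sun): 28 × 2 = 56.
The 2 extra days are Fri, Sat — 1 of them qualifies.
Total: 56 + 1 = 57.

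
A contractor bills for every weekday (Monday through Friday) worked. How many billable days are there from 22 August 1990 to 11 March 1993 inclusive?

22 August 1990 is a Wednesday.
From 22 August 1990 to 11 March 1993 is 933 days inclusive.
933 = 7 × 133 + 2, so there are 133 full weeks plus 2 extra days.
Each full week contributes 5 weekdays (Mon–Fri): 133 × 5 = 665.
The 2 extra days are Wed, Thu — 2 of them qualify.
Total: 665 + 2 = 667.

667 weekdays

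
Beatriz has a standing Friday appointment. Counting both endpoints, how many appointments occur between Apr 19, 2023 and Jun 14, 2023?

Apr 19, 2023 is a Wednesday.
The range spans 57 days (inclusive of both endpoints).
57 = 7 × 8 + 1, so there are 8 full weeks plus 1 extra day.
Each full week contributes one Friday: 8 so far.
The 1 extra day is Wednesday — none qualify.
Total: 8 + 0 = 8.

8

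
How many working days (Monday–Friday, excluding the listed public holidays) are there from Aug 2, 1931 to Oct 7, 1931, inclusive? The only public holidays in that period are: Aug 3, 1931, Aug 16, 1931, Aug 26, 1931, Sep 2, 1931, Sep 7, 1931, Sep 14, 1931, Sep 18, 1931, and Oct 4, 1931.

Aug 2, 1931 is a Sunday.
That's 67 days from start to end, counting both.
67 = 7 × 9 + 4, so there are 9 full weeks plus 4 extra days.
Each full week contributes 5 weekdays (Mon–Fri): 9 × 5 = 45.
The 4 extra days are Sunday, Monday, Tuesday, Wednesday — 3 of them qualify.
Total: 45 + 3 = 48.
Holidays: Aug 3, 1931 (Mon); Aug 16, 1931 (Sun); Aug 26, 1931 (Wed); Sep 2, 1931 (Wed); Sep 7, 1931 (Mon); Sep 14, 1931 (Mon); Sep 18, 1931 (Fri); Oct 4, 1931 (Sun).
6 of the 8 holidays fall on weekdays; the rest are weekends and were already excluded.
Business days: 48 − 6 = 42.

42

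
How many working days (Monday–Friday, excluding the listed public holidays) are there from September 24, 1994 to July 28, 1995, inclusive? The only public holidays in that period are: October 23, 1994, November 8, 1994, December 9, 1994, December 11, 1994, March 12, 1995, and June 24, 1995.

218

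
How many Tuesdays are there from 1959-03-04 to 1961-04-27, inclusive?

1959-03-04 is a Wednesday.
From 1959-03-04 to 1961-04-27 is 786 days inclusive.
786 = 7 × 112 + 2, so there are 112 full weeks plus 2 extra days.
Each full week contributes one Tuesday: 112 so far.
The 2 extra days are Wednesday, Thursday — none qualify.
Total: 112 + 0 = 112.

112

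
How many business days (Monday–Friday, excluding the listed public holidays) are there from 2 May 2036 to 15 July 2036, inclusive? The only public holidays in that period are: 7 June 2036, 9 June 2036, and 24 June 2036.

51 business days

2 May 2036 is a Friday.
The range spans 75 days (inclusive of both endpoints).
75 = 7 × 10 + 5, so there are 10 full weeks plus 5 extra days.
Each full week contributes 5 weekdays (Mon–Fri): 10 × 5 = 50.
The 5 extra days are Friday, Saturday, Sunday, Monday, Tuesday — 3 of them qualify.
Total: 50 + 3 = 53.
Holidays: 7 June 2036 (Sat); 9 June 2036 (Mon); 24 June 2036 (Tue).
2 of the 3 holidays fall on weekdays; the rest are weekends and were already excluded.
Business days: 53 − 2 = 51.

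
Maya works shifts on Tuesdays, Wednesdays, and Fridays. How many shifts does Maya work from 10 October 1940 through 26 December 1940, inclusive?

33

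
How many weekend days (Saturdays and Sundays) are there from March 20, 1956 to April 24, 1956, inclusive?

10

March 20, 1956 is a Tuesday.
The range spans 36 days (inclusive of both endpoints).
36 = 7 × 5 + 1, so there are 5 full weeks plus 1 extra day.
Each full week contributes 2 weekend days (Sat, Sun): 5 × 2 = 10.
The 1 extra day is Tue — none qualify.
Total: 10 + 0 = 10.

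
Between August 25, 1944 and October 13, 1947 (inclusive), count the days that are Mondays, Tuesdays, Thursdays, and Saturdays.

654

August 25, 1944 is a Friday.
From August 25, 1944 to October 13, 1947 is 1145 days inclusive.
1145 = 7 × 163 + 4, so there are 163 full weeks plus 4 extra days.
Each full week contributes 4 days from the set (Mon, Tue, Thu, Sat): 163 × 4 = 652.
The 4 extra days are Friday, Saturday, Sunday, Monday — 2 of them qualify.
Total: 652 + 2 = 654.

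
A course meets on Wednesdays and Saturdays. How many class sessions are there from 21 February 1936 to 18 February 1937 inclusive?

21 February 1936 is a Friday.
From 21 February 1936 to 18 February 1937 is 364 days inclusive.
364 = 7 × 52, so the span is exactly 52 full weeks.
Each full week contributes 2 days from the set (Wed, Sat): 52 × 2 = 104.
Total: 104.

104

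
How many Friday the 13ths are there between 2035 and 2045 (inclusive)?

20

Friday-the-13ths by year:
2035: Apr, Jul
2036: Jun
2037: Feb, Mar, Nov
2038: Aug
2039: May
2040: Jan, Apr, Jul
2041: Sep, Dec
2042: Jun
2043: Feb, Mar, Nov
2044: May
2045: Jan, Oct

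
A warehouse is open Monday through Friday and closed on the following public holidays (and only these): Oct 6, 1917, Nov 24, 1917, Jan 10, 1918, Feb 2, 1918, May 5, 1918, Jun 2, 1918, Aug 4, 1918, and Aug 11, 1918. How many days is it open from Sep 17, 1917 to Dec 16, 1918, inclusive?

325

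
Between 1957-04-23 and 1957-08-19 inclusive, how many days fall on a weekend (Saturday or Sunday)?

1957-04-23 is a Tuesday.
The range spans 119 days (inclusive of both endpoints).
119 = 7 × 17, so the span is exactly 17 full weeks.
Each full week contributes 2 weekend days (Sat, Sun): 17 × 2 = 34.

34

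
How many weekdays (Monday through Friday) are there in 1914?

261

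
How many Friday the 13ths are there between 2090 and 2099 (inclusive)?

Friday-the-13ths by year:
2090: Jan, Oct
2091: Apr, Jul
2092: Jun
2093: Feb, Mar, Nov
2094: Aug
2095: May
2096: Jan, Apr, Jul
2097: Sep, Dec
2098: Jun
2099: Feb, Mar, Nov

19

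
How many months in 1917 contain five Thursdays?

4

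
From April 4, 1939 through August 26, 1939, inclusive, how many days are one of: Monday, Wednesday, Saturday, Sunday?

82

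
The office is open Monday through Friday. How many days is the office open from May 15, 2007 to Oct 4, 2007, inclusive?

May 15, 2007 is a Tuesday.
That's 143 days from start to end, counting both.
143 = 7 × 20 + 3, so there are 20 full weeks plus 3 extra days.
Each full week contributes 5 weekdays (Mon–Fri): 20 × 5 = 100.
The 3 extra days are Tue, Wed, Thu — 3 of them qualify.
Total: 100 + 3 = 103.

103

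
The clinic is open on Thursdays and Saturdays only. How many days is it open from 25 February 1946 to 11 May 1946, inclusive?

25 February 1946 is a Monday.
The range spans 76 days (inclusive of both endpoints).
76 = 7 × 10 + 6, so there are 10 full weeks plus 6 extra days.
Each full week contributes 2 days from the set (Thu, Sat): 10 × 2 = 20.
The 6 extra days are Mon, Tue, Wed, Thu, Fri, Sat — 2 of them qualify.
Total: 20 + 2 = 22.

22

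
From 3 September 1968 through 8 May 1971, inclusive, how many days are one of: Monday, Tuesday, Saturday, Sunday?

558

3 September 1968 is a Tuesday.
That's 978 days from start to end, counting both.
978 = 7 × 139 + 5, so there are 139 full weeks plus 5 extra days.
Each full week contributes 4 days from the set (Mon, Tue, Sat, Sun): 139 × 4 = 556.
The 5 extra days are Tue, Wed, Thu, Fri, Sat — 2 of them qualify.
Total: 556 + 2 = 558.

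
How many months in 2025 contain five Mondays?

4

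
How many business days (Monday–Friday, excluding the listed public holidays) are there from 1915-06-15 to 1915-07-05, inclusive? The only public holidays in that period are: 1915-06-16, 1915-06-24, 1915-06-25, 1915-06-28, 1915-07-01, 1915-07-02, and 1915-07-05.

8 business days

1915-06-15 is a Tuesday.
That's 21 days from start to end, counting both.
21 = 7 × 3, so the span is exactly 3 full weeks.
Each full week contributes 5 weekdays (Mon–Fri): 3 × 5 = 15.
Total: 15.
Holidays: 1915-06-16 (Wed); 1915-06-24 (Thu); 1915-06-25 (Fri); 1915-06-28 (Mon); 1915-07-01 (Thu); 1915-07-02 (Fri); 1915-07-05 (Mon).
All 7 holidays fall on weekdays, so subtract 7.
Business days: 15 − 7 = 8.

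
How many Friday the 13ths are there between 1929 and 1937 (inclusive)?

Friday-the-13ths by year:
1929: Sep, Dec
1930: Jun
1931: Feb, Mar, Nov
1932: May
1933: Jan, Oct
1934: Apr, Jul
1935: Sep, Dec
1936: Mar, Nov
1937: Aug

16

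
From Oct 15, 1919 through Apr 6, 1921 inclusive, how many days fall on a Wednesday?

Oct 15, 1919 is a Wednesday.
That's 540 days from start to end, counting both.
540 = 7 × 77 + 1, so there are 77 full weeks plus 1 extra day.
Each full week contributes one Wednesday: 77 so far.
The 1 extra day is Wednesday — 1 of them qualifies.
Total: 77 + 1 = 78.

78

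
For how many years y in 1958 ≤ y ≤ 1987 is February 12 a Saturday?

Day of week of February 12 in each year:
1958: Wed, 1959: Thu, 1960: Fri, 1961: Sun, 1962: Mon, 1963: Tue, 1964: Wed, 1965: Fri, 1966: Sat ✓, 1967: Sun, 1968: Mon, 1969: Wed, 1970: Thu, 1971: Fri, 1972: Sat ✓, 1973: Mon, 1974: Tue, 1975: Wed, 1976: Thu, 1977: Sat ✓, 1978: Sun, 1979: Mon, 1980: Tue, 1981: Thu, 1982: Fri, 1983: Sat ✓, 1984: Sun, 1985: Tue, 1986: Wed, 1987: Thu
Saturdays: 1966, 1972, 1977, 1983.

4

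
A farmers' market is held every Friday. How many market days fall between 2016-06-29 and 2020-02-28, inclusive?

192 Fridays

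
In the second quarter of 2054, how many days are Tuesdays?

13

April 1, 2054 is a Wednesday.
The range spans 91 days (inclusive of both endpoints).
91 = 7 × 13, so the span is exactly 13 full weeks.
Each full week contributes one Tuesday: 13 so far.
Total: 13.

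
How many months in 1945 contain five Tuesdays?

4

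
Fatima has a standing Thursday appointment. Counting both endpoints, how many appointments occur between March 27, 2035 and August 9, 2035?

20

March 27, 2035 is a Tuesday.
The range spans 136 days (inclusive of both endpoints).
136 = 7 × 19 + 3, so there are 19 full weeks plus 3 extra days.
Each full week contributes one Thursday: 19 so far.
The 3 extra days are Tue, Wed, Thu — 1 of them qualifies.
Total: 19 + 1 = 20.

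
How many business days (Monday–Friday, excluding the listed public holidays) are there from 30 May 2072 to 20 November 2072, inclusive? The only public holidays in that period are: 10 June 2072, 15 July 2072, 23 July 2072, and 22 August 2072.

30 May 2072 is a Monday.
That's 175 days from start to end, counting both.
175 = 7 × 25, so the span is exactly 25 full weeks.
Each full week contributes 5 weekdays (Mon–Fri): 25 × 5 = 125.
Holidays: 10 June 2072 (Fri); 15 July 2072 (Fri); 23 July 2072 (Sat); 22 August 2072 (Mon).
3 of the 4 holidays fall on weekdays; the rest are weekends and were already excluded.
Business days: 125 − 3 = 122.

122 business days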